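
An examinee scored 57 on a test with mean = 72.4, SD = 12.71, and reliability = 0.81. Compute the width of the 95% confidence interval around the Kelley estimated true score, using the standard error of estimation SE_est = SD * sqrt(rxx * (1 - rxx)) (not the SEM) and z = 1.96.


True score estimate = 0.81*57 + 0.19*72.4 = 59.926
SE_est = SD * sqrt(rxx * (1 - rxx)) = 12.71 * sqrt(0.81 * 0.19) = 12.71 * sqrt(0.1539) = 4.986145
CI = T_est +/- z * SE_est, so width = 2 * z * SE_est = 2 * 1.96 * 4.986145
Width = 19.5457

19.5457


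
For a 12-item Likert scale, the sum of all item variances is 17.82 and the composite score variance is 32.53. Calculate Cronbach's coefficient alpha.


alpha = (k/(k-1)) * (1 - sum(si^2)/s_total^2)
= (12/11) * (1 - 17.82/32.53)
alpha = 0.4933

0.4933


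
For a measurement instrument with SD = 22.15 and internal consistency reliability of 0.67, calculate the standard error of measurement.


SEM = SD * sqrt(1 - rxx)
SEM = 22.15 * sqrt(1 - 0.67)
SEM = 22.15 * sqrt(0.33) = 22.15 * 0.574456
SEM = 12.7242

12.7242


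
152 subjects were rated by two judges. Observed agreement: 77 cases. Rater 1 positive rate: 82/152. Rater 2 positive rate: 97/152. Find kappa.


P_o = 77/152 = 0.506579
P_e = (82*97 + 70*55) / 23104 = 0.510907
kappa = (P_o - P_e) / (1 - P_e)
kappa = (0.506579 - 0.510907) / (1 - 0.510907)
kappa = -0.0088

-0.0088


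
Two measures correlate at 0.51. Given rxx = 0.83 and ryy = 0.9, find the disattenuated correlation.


r_corrected = rxy / sqrt(rxx * ryy)
= 0.51 / sqrt(0.83 * 0.9)
= 0.51 / sqrt(0.747)
= 0.51 / 0.864292
r_corrected = 0.5901

0.5901


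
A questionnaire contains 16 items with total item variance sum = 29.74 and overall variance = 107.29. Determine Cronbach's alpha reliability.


alpha = (k/(k-1)) * (1 - sum(si^2)/s_total^2)
= (16/15) * (1 - 29.74/107.29)
alpha = 0.771

0.771


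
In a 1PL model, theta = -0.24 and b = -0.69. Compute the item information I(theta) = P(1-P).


P = 1/(1+exp(-(-0.24--0.69))) = 0.6106
I = P*(1-P) = 0.6106 * 0.3894
I = 0.2378

0.2378


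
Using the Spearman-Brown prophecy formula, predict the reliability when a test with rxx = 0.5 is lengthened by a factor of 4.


r_new = (n * rxx) / (1 + (n-1) * rxx)
r_new = (4 * 0.5) / (1 + 3 * 0.5)
r_new = 2.0 / 2.5
r_new = 0.8

0.8


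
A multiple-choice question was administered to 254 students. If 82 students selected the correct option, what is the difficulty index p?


Item difficulty p = number correct / total examinees
p = 82 / 254
p = 0.3228

0.3228


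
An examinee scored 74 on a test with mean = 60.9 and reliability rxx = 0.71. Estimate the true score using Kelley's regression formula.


T_est = rxx * X + (1 - rxx) * mean
T_est = 0.71 * 74 + 0.29 * 60.9
T_est = 52.54 + 17.661
T_est = 70.201

70.201


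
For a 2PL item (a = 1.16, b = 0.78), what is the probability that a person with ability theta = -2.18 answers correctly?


a*(theta - b) = 1.16 * (-2.18 - 0.78) = -3.4336
exp(--3.4336) = 30.988
P = 1 / (1 + 30.988)
P = 0.0313

0.0313


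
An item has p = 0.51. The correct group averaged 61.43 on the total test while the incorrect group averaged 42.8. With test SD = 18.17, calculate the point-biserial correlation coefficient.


q = 1 - p = 0.49
rpb = ((M1 - M0) / SD) * sqrt(p * q)
rpb = ((61.43 - 42.8) / 18.17) * sqrt(0.51 * 0.49)
rpb = 0.5126

0.5126


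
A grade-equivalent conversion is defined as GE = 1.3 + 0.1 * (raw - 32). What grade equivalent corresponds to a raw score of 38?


raw - median = 38 - 32 = 6
slope * diff = 0.1 * 6 = 0.6
GE = 1.3 + 0.6
GE = 1.9

1.9


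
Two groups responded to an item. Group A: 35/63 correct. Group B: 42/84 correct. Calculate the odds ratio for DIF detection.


Odds_A = 35/28 = 1.25
Odds_B = 42/42 = 1.0
OR = Odds_A / Odds_B = 1.25 / 1.0
Exactly, OR = (35 * 42) / (28 * 42) = 1470 / 1176
OR = 1.25

1.25


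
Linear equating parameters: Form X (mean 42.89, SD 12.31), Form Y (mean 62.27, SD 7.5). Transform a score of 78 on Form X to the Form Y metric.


slope = SD_Y / SD_X = 7.5 / 12.31 ~ 0.6093
intercept = mean_Y - slope * mean_X = 62.27 - (7.5 / 12.31) * 42.89 ~ 36.1388
Y = slope * X + intercept. To avoid rounding drift from the rounded slope/intercept, evaluate the equivalent form Y = mean_Y + SD_Y * (X - mean_X) / SD_X at full precision:
Y = 62.27 + 7.5 * (78 - 42.89) / 12.31
Y = 62.27 + 7.5 * 35.11 / 12.31
Y = 62.27 + 263.325 / 12.31
Y = 62.27 + 21.3911
Y = 83.6611

83.6611


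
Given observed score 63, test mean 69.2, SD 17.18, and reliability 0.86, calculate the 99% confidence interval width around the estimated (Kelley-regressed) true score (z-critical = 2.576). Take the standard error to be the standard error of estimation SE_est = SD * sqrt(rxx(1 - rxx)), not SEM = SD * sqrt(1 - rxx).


True score estimate = 0.86*63 + 0.14*69.2 = 63.868
SE_est = SD * sqrt(rxx * (1 - rxx)) = 17.18 * sqrt(0.86 * 0.14) = 17.18 * sqrt(0.1204) = 5.961237
CI = T_est +/- z * SE_est, so width = 2 * z * SE_est = 2 * 2.576 * 5.961237
Width = 30.7123

30.7123


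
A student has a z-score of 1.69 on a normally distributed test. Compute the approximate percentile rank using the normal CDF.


CDF(z) = 0.5 * (1 + erf(z/sqrt(2)))
erf(1.195) = 0.909
CDF = 0.9545
Percentile rank = 0.9545 * 100 = 95.45

95.45


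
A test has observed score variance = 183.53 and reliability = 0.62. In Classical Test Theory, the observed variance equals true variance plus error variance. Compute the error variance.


var_true = rxx * var_obs = 0.62 * 183.53 = 113.7886
var_error = var_obs - var_true
var_error = 183.53 - 113.7886
var_error = 69.7414

69.7414


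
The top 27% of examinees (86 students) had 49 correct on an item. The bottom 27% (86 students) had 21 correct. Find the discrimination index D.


p_upper = 49/86 = 0.5698
p_lower = 21/86 = 0.2442
D = 0.5698 - 0.2442 = 0.3256

0.3256


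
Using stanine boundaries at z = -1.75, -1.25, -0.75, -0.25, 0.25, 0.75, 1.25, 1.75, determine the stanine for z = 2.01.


Stanine boundaries: [-1.75, -1.25, -0.75, -0.25, 0.25, 0.75, 1.25, 1.75]
z = 2.01
Check each boundary:
  z >= -1.75 -> could be stanine 2
  z >= -1.25 -> could be stanine 3
  z >= -0.75 -> could be stanine 4
  z >= -0.25 -> could be stanine 5
  z >= 0.25 -> could be stanine 6
  z >= 0.75 -> could be stanine 7
  z >= 1.25 -> could be stanine 8
  z >= 1.75 -> could be stanine 9
Highest qualifying boundary gives stanine = 9

9


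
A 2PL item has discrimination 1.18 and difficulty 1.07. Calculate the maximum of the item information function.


For 2PL, max info at theta = b = 1.07
I_max = a^2 / 4 = 1.18^2 / 4
= 1.3924 / 4
I_max = 0.3481

0.3481


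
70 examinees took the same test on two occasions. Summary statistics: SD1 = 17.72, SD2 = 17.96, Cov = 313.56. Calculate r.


r = cov(X,Y) / (SD_X * SD_Y)
r = 313.56 / (17.72 * 17.96)
r = 313.56 / 318.2512
r = 0.9853

0.9853


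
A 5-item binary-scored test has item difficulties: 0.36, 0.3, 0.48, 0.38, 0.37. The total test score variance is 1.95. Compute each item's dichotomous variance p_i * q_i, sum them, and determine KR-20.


For each item, compute p_i * q_i:
  Item 1: 0.36 * 0.64 = 0.2304
  Item 2: 0.3 * 0.7 = 0.21
  Item 3: 0.48 * 0.52 = 0.2496
  Item 4: 0.38 * 0.62 = 0.2356
  Item 5: 0.37 * 0.63 = 0.2331
Sum(p_i * q_i) = 0.2304 + 0.21 + 0.2496 + 0.2356 + 0.2331 = 1.1587
KR-20 = (k/(k-1)) * (1 - Sum(p_i*q_i) / Var_total)
= (5/4) * (1 - 1.1587/1.95)
= 1.25 * 0.4058
KR-20 = 0.5072

0.5072


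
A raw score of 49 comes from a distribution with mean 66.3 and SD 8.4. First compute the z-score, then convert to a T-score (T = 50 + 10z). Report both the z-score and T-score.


z = (X - mean) / SD = (49 - 66.3) / 8.4
z = -17.3 / 8.4
z = -2.0595
T-score = T = 50 + 10z
Carry z at full precision (z = -17.3 / 8.4) into the conversion:
T-score = 50 + 10 * (-17.3 / 8.4) = 50 + -173 / 8.4
T-score = 50 + -20.5952
T-score = 29.4048

29.4048


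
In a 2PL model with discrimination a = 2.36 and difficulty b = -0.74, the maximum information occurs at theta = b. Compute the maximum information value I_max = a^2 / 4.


For 2PL, max info at theta = b = -0.74
I_max = a^2 / 4 = 2.36^2 / 4
= 5.5696 / 4
I_max = 1.3924

1.3924


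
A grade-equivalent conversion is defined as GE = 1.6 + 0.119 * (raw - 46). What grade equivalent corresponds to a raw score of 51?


raw - median = 51 - 46 = 5
slope * diff = 0.119 * 5 = 0.595
GE = 1.6 + 0.595
GE = 2.195

2.195


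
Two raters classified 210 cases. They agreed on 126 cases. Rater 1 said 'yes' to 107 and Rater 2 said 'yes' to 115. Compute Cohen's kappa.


P_o = 126/210 = 0.6
P_e = (107*115 + 103*95) / 44100 = 0.500907
kappa = (P_o - P_e) / (1 - P_e)
kappa = (0.6 - 0.500907) / (1 - 0.500907)
kappa = 0.1985

0.1985


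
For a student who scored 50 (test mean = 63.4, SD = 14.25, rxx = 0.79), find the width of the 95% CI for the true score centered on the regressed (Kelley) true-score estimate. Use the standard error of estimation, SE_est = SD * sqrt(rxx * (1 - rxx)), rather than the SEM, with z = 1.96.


True score estimate = 0.79*50 + 0.21*63.4 = 52.814
SE_est = SD * sqrt(rxx * (1 - rxx)) = 14.25 * sqrt(0.79 * 0.21) = 14.25 * sqrt(0.1659) = 5.804142
CI = T_est +/- z * SE_est, so width = 2 * z * SE_est = 2 * 1.96 * 5.804142
Width = 22.7522

22.7522


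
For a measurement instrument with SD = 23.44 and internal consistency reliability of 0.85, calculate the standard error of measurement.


SEM = SD * sqrt(1 - rxx)
SEM = 23.44 * sqrt(1 - 0.85)
SEM = 23.44 * sqrt(0.15) = 23.44 * 0.387298
SEM = 9.0783

9.0783


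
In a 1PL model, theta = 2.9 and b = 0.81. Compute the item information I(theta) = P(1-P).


P = 1/(1+exp(-(2.9-0.81))) = 0.8899
I = P*(1-P) = 0.8899 * 0.1101
I = 0.098

0.098


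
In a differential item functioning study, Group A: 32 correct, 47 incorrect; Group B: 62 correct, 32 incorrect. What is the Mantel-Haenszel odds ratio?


Odds_A = 32/47 = 0.6809
Odds_B = 62/32 = 1.9375
OR = Odds_A / Odds_B = 0.6809 / 1.9375
Exactly, OR = (32 * 32) / (47 * 62) = 1024 / 2914
OR = 0.3514

0.3514


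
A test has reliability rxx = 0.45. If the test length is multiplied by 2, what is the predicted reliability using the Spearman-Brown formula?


r_new = (n * rxx) / (1 + (n-1) * rxx)
r_new = (2 * 0.45) / (1 + 1 * 0.45)
r_new = 0.9 / 1.45
r_new = 0.6207

0.6207


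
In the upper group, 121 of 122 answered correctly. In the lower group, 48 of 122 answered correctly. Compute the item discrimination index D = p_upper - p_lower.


p_upper = 121/122 = 0.9918
p_lower = 48/122 = 0.3934
D = 0.9918 - 0.3934 = 0.5984

0.5984


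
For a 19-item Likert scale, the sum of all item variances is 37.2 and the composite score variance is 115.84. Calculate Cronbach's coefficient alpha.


alpha = (k/(k-1)) * (1 - sum(si^2)/s_total^2)
= (19/18) * (1 - 37.2/115.84)
alpha = 0.7166

0.7166


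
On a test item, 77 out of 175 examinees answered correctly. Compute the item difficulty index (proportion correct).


Item difficulty p = number correct / total examinees
p = 77 / 175
p = 0.44

0.44


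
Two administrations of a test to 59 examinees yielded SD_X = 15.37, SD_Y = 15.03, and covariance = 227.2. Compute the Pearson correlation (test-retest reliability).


r = cov(X,Y) / (SD_X * SD_Y)
r = 227.2 / (15.37 * 15.03)
r = 227.2 / 231.0111
r = 0.9835

0.9835


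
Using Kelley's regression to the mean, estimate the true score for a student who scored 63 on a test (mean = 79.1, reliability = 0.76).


T_est = rxx * X + (1 - rxx) * mean
T_est = 0.76 * 63 + 0.24 * 79.1
T_est = 47.88 + 18.984
T_est = 66.864

66.864


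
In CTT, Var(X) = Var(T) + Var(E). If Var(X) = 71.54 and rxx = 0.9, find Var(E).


var_true = rxx * var_obs = 0.9 * 71.54 = 64.386
var_error = var_obs - var_true
var_error = 71.54 - 64.386
var_error = 7.154

7.154


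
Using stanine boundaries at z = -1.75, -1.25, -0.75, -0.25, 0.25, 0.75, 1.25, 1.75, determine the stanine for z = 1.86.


Stanine boundaries: [-1.75, -1.25, -0.75, -0.25, 0.25, 0.75, 1.25, 1.75]
z = 1.86
Check each boundary:
  z >= -1.75 -> could be stanine 2
  z >= -1.25 -> could be stanine 3
  z >= -0.75 -> could be stanine 4
  z >= -0.25 -> could be stanine 5
  z >= 0.25 -> could be stanine 6
  z >= 0.75 -> could be stanine 7
  z >= 1.25 -> could be stanine 8
  z >= 1.75 -> could be stanine 9
Highest qualifying boundary gives stanine = 9

9


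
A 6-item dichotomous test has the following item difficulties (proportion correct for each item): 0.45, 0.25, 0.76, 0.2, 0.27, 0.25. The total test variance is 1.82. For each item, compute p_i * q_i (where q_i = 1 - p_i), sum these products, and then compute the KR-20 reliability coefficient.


For each item, compute p_i * q_i:
  Item 1: 0.45 * 0.55 = 0.2475
  Item 2: 0.25 * 0.75 = 0.1875
  Item 3: 0.76 * 0.24 = 0.1824
  Item 4: 0.2 * 0.8 = 0.16
  Item 5: 0.27 * 0.73 = 0.1971
  Item 6: 0.25 * 0.75 = 0.1875
Sum(p_i * q_i) = 0.2475 + 0.1875 + 0.1824 + 0.16 + 0.1971 + 0.1875 = 1.162
KR-20 = (k/(k-1)) * (1 - Sum(p_i*q_i) / Var_total)
= (6/5) * (1 - 1.162/1.82)
= 1.2 * 0.3615
KR-20 = 0.4338

0.4338


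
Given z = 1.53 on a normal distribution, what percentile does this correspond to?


CDF(z) = 0.5 * (1 + erf(z/sqrt(2)))
erf(1.0819) = 0.874
CDF = 0.937
Percentile rank = 0.937 * 100 = 93.7

93.7


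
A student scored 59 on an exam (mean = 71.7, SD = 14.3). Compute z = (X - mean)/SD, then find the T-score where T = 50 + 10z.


z = (X - mean) / SD = (59 - 71.7) / 14.3
z = -12.7 / 14.3
z = -0.8881
T-score = T = 50 + 10z
Carry z at full precision (z = -12.7 / 14.3) into the conversion:
T-score = 50 + 10 * (-12.7 / 14.3) = 50 + -127 / 14.3
T-score = 50 + -8.8811
T-score = 41.1189

41.1189


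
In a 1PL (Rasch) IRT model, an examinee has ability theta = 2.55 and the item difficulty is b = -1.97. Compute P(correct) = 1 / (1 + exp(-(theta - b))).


theta - b = 2.55 - -1.97 = 4.52
exp(-(theta - b)) = exp(-4.52) = 0.0109
P = 1 / (1 + 0.0109)
P = 0.9892

0.9892


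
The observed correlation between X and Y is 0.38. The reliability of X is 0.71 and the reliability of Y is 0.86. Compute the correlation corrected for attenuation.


r_corrected = rxy / sqrt(rxx * ryy)
= 0.38 / sqrt(0.71 * 0.86)
= 0.38 / sqrt(0.6106)
= 0.38 / 0.781409
r_corrected = 0.4863

0.4863


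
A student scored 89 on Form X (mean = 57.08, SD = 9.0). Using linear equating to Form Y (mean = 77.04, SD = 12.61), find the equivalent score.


slope = SD_Y / SD_X = 12.61 / 9.0 ~ 1.4011
intercept = mean_Y - slope * mean_X = 77.04 - (12.61 / 9.0) * 57.08 ~ -2.9354
Y = slope * X + intercept. To avoid rounding drift from the rounded slope/intercept, evaluate the equivalent form Y = mean_Y + SD_Y * (X - mean_X) / SD_X at full precision:
Y = 77.04 + 12.61 * (89 - 57.08) / 9.0
Y = 77.04 + 12.61 * 31.92 / 9.0
Y = 77.04 + 402.5112 / 9.0
Y = 77.04 + 44.7235
Y = 121.7635

121.7635


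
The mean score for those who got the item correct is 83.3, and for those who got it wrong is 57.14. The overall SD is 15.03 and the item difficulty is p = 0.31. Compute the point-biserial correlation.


q = 1 - p = 0.69
rpb = ((M1 - M0) / SD) * sqrt(p * q)
rpb = ((83.3 - 57.14) / 15.03) * sqrt(0.31 * 0.69)
rpb = 0.805

0.805


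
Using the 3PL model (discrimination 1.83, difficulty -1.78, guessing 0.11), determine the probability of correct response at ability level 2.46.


logit = 1.83*(2.46 - -1.78) = 7.7592
P* = 1/(1 + exp(-7.7592)) = 0.9996
P = 0.11 + (1 - 0.11) * 0.9996
P = 0.9996

0.9996


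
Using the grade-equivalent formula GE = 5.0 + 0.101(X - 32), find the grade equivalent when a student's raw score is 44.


raw - median = 44 - 32 = 12
slope * diff = 0.101 * 12 = 1.212
GE = 5.0 + 1.212
GE = 6.212

6.212


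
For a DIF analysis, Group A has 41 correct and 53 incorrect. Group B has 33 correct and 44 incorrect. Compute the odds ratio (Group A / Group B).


Odds_A = 41/53 = 0.7736
Odds_B = 33/44 = 0.75
OR = Odds_A / Odds_B = 0.7736 / 0.75
Exactly, OR = (41 * 44) / (53 * 33) = 1804 / 1749
OR = 1.0314

1.0314


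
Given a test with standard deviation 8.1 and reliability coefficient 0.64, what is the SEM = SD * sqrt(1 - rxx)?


SEM = SD * sqrt(1 - rxx)
SEM = 8.1 * sqrt(1 - 0.64)
SEM = 8.1 * sqrt(0.36) = 8.1 * 0.6
SEM = 4.86

4.86


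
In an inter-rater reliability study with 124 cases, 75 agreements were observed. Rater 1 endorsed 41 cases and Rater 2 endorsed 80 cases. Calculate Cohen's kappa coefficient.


P_o = 75/124 = 0.604839
P_e = (41*80 + 83*44) / 15376 = 0.450832
kappa = (P_o - P_e) / (1 - P_e)
kappa = (0.604839 - 0.450832) / (1 - 0.450832)
kappa = 0.2804

0.2804


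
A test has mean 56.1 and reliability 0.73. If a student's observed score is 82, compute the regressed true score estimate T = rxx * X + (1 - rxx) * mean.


T_est = rxx * X + (1 - rxx) * mean
T_est = 0.73 * 82 + 0.27 * 56.1
T_est = 59.86 + 15.147
T_est = 75.007

75.007


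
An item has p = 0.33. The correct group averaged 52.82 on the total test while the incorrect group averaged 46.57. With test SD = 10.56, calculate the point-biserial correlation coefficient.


q = 1 - p = 0.67
rpb = ((M1 - M0) / SD) * sqrt(p * q)
rpb = ((52.82 - 46.57) / 10.56) * sqrt(0.33 * 0.67)
rpb = 0.2783

0.2783


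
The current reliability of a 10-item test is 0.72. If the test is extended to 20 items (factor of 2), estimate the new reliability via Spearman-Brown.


r_new = (n * rxx) / (1 + (n-1) * rxx)
r_new = (2 * 0.72) / (1 + 1 * 0.72)
r_new = 1.44 / 1.72
r_new = 0.8372

0.8372


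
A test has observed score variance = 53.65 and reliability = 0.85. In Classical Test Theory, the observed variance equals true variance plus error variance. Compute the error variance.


var_true = rxx * var_obs = 0.85 * 53.65 = 45.6025
var_error = var_obs - var_true
var_error = 53.65 - 45.6025
var_error = 8.0475

8.0475


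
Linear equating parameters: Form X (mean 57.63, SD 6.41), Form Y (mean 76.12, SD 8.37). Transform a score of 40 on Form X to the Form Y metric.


slope = SD_Y / SD_X = 8.37 / 6.41 ~ 1.3058
intercept = mean_Y - slope * mean_X = 76.12 - (8.37 / 6.41) * 57.63 ~ 0.8683
Y = slope * X + intercept. To avoid rounding drift from the rounded slope/intercept, evaluate the equivalent form Y = mean_Y + SD_Y * (X - mean_X) / SD_X at full precision:
Y = 76.12 + 8.37 * (40 - 57.63) / 6.41
Y = 76.12 - 8.37 * 17.63 / 6.41
Y = 76.12 - 147.5631 / 6.41
Y = 76.12 - 23.0208
Y = 53.0992

53.0992


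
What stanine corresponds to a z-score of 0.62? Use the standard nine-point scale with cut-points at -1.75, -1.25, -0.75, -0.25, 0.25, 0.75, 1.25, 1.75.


Stanine boundaries: [-1.75, -1.25, -0.75, -0.25, 0.25, 0.75, 1.25, 1.75]
z = 0.62
Check each boundary:
  z >= -1.75 -> could be stanine 2
  z >= -1.25 -> could be stanine 3
  z >= -0.75 -> could be stanine 4
  z >= -0.25 -> could be stanine 5
  z >= 0.25 -> could be stanine 6
  z < 0.75
  z < 1.25
  z < 1.75
Highest qualifying boundary gives stanine = 6

6


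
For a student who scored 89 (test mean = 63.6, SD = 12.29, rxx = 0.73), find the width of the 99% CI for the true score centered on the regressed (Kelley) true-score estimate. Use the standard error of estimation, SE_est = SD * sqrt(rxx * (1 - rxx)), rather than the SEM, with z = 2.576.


True score estimate = 0.73*89 + 0.27*63.6 = 82.142
SE_est = SD * sqrt(rxx * (1 - rxx)) = 12.29 * sqrt(0.73 * 0.27) = 12.29 * sqrt(0.1971) = 5.456262
CI = T_est +/- z * SE_est, so width = 2 * z * SE_est = 2 * 2.576 * 5.456262
Width = 28.1107

28.1107


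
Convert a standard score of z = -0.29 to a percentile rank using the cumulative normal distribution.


CDF(z) = 0.5 * (1 + erf(z/sqrt(2)))
erf(-0.2051) = -0.2282
CDF = 0.3859
Percentile rank = 0.3859 * 100 = 38.59

38.59


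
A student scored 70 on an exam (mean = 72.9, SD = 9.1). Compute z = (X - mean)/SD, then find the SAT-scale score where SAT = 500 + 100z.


z = (X - mean) / SD = (70 - 72.9) / 9.1
z = -2.9 / 9.1
z = -0.3187
SAT-scale = SAT = 500 + 100z
Carry z at full precision (z = -2.9 / 9.1) into the conversion:
SAT-scale = 500 + 100 * (-2.9 / 9.1) = 500 + -290 / 9.1
SAT-scale = 500 + -31.8681
SAT-scale = 468.1319

468.1319


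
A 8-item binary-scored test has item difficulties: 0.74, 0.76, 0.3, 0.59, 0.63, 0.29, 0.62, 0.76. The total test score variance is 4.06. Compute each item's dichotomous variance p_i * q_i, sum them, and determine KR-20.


For each item, compute p_i * q_i:
  Item 1: 0.74 * 0.26 = 0.1924
  Item 2: 0.76 * 0.24 = 0.1824
  Item 3: 0.3 * 0.7 = 0.21
  Item 4: 0.59 * 0.41 = 0.2419
  Item 5: 0.63 * 0.37 = 0.2331
  Item 6: 0.29 * 0.71 = 0.2059
  Item 7: 0.62 * 0.38 = 0.2356
  Item 8: 0.76 * 0.24 = 0.1824
Sum(p_i * q_i) = 0.1924 + 0.1824 + 0.21 + 0.2419 + 0.2331 + 0.2059 + 0.2356 + 0.1824 = 1.6837
KR-20 = (k/(k-1)) * (1 - Sum(p_i*q_i) / Var_total)
= (8/7) * (1 - 1.6837/4.06)
= 1.1429 * 0.5853
KR-20 = 0.6689

0.6689


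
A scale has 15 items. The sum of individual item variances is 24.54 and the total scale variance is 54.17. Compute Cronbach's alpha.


alpha = (k/(k-1)) * (1 - sum(si^2)/s_total^2)
= (15/14) * (1 - 24.54/54.17)
alpha = 0.5861

0.5861


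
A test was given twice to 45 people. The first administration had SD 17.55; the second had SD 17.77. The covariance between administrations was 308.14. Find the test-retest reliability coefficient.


r = cov(X,Y) / (SD_X * SD_Y)
r = 308.14 / (17.55 * 17.77)
r = 308.14 / 311.8635
r = 0.9881

0.9881


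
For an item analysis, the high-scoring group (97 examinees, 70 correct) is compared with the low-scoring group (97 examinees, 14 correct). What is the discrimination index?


p_upper = 70/97 = 0.7216
p_lower = 14/97 = 0.1443
D = 0.7216 - 0.1443 = 0.5773

0.5773


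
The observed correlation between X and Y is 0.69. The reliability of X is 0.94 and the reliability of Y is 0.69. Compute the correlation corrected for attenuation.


r_corrected = rxy / sqrt(rxx * ryy)
= 0.69 / sqrt(0.94 * 0.69)
= 0.69 / sqrt(0.6486)
= 0.69 / 0.805357
r_corrected = 0.8568

0.8568


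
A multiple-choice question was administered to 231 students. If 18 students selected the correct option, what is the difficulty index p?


Item difficulty p = number correct / total examinees
p = 18 / 231
p = 0.0779

0.0779


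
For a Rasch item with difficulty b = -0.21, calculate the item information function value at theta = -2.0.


P = 1/(1+exp(-(-2.0--0.21))) = 0.1431
I = P*(1-P) = 0.1431 * 0.8569
I = 0.1226

0.1226


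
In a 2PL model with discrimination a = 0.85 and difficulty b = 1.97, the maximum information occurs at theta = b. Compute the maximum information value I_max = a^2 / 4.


For 2PL, max info at theta = b = 1.97
I_max = a^2 / 4 = 0.85^2 / 4
= 0.7225 / 4
I_max = 0.1806

0.1806


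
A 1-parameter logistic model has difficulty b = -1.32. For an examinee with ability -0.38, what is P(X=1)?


theta - b = -0.38 - -1.32 = 0.94
exp(-(theta - b)) = exp(-0.94) = 0.3906
P = 1 / (1 + 0.3906)
P = 0.7191

0.7191


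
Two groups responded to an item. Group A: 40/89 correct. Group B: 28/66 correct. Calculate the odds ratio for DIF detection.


Odds_A = 40/49 = 0.8163
Odds_B = 28/38 = 0.7368
OR = Odds_A / Odds_B = 0.8163 / 0.7368
Exactly, OR = (40 * 38) / (49 * 28) = 1520 / 1372
OR = 1.1079

1.1079


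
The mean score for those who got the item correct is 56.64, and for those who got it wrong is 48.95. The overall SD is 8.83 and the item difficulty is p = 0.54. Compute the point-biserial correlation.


q = 1 - p = 0.46
rpb = ((M1 - M0) / SD) * sqrt(p * q)
rpb = ((56.64 - 48.95) / 8.83) * sqrt(0.54 * 0.46)
rpb = 0.4341

0.4341


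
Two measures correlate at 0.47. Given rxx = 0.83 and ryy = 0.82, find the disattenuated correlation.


r_corrected = rxy / sqrt(rxx * ryy)
= 0.47 / sqrt(0.83 * 0.82)
= 0.47 / sqrt(0.6806)
= 0.47 / 0.824985
r_corrected = 0.5697

0.5697


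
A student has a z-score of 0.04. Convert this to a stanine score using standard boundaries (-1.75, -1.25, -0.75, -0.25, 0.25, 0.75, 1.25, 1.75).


Stanine boundaries: [-1.75, -1.25, -0.75, -0.25, 0.25, 0.75, 1.25, 1.75]
z = 0.04
Check each boundary:
  z >= -1.75 -> could be stanine 2
  z >= -1.25 -> could be stanine 3
  z >= -0.75 -> could be stanine 4
  z >= -0.25 -> could be stanine 5
  z < 0.25
  z < 0.75
  z < 1.25
  z < 1.75
Highest qualifying boundary gives stanine = 5

5


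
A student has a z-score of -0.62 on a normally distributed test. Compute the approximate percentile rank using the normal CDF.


CDF(z) = 0.5 * (1 + erf(z/sqrt(2)))
erf(-0.4384) = -0.4647
CDF = 0.2676
Percentile rank = 0.2676 * 100 = 26.76

26.76


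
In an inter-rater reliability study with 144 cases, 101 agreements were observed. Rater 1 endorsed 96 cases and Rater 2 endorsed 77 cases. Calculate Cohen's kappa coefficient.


P_o = 101/144 = 0.701389
P_e = (96*77 + 48*67) / 20736 = 0.511574
kappa = (P_o - P_e) / (1 - P_e)
kappa = (0.701389 - 0.511574) / (1 - 0.511574)
kappa = 0.3886

0.3886


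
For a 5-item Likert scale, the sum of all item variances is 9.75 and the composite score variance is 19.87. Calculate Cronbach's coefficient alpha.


alpha = (k/(k-1)) * (1 - sum(si^2)/s_total^2)
= (5/4) * (1 - 9.75/19.87)
alpha = 0.6366

0.6366


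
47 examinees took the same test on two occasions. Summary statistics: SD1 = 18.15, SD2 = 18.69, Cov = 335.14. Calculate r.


r = cov(X,Y) / (SD_X * SD_Y)
r = 335.14 / (18.15 * 18.69)
r = 335.14 / 339.2235
r = 0.988

0.988


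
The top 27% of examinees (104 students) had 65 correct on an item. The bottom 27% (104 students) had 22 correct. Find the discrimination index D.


p_upper = 65/104 = 0.625
p_lower = 22/104 = 0.2115
D = 0.625 - 0.2115 = 0.4135

0.4135


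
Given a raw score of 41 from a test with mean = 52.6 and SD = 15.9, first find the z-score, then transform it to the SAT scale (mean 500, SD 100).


z = (X - mean) / SD = (41 - 52.6) / 15.9
z = -11.6 / 15.9
z = -0.7296
SAT-scale = SAT = 500 + 100z
Carry z at full precision (z = -11.6 / 15.9) into the conversion:
SAT-scale = 500 + 100 * (-11.6 / 15.9) = 500 + -1160 / 15.9
SAT-scale = 500 + -72.956
SAT-scale = 427.044

427.044


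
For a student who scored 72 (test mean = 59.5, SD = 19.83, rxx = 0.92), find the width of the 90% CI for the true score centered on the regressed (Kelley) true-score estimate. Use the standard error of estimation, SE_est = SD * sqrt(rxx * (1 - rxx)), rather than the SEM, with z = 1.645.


True score estimate = 0.92*72 + 0.08*59.5 = 71.0
SE_est = SD * sqrt(rxx * (1 - rxx)) = 19.83 * sqrt(0.92 * 0.08) = 19.83 * sqrt(0.0736) = 5.379744
CI = T_est +/- z * SE_est, so width = 2 * z * SE_est = 2 * 1.645 * 5.379744
Width = 17.6994

17.6994


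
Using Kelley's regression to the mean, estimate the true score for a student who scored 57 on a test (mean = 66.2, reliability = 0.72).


T_est = rxx * X + (1 - rxx) * mean
T_est = 0.72 * 57 + 0.28 * 66.2
T_est = 41.04 + 18.536
T_est = 59.576

59.576


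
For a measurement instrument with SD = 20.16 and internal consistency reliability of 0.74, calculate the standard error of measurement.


SEM = SD * sqrt(1 - rxx)
SEM = 20.16 * sqrt(1 - 0.74)
SEM = 20.16 * sqrt(0.26) = 20.16 * 0.509902
SEM = 10.2796

10.2796


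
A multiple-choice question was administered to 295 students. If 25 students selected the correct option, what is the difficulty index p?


Item difficulty p = number correct / total examinees
p = 25 / 295
p = 0.0847

0.0847


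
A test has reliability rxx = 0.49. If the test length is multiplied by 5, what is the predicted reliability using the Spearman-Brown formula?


r_new = (n * rxx) / (1 + (n-1) * rxx)
r_new = (5 * 0.49) / (1 + 4 * 0.49)
r_new = 2.45 / 2.96
r_new = 0.8277

0.8277


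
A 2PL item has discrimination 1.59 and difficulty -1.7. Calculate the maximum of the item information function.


For 2PL, max info at theta = b = -1.7
I_max = a^2 / 4 = 1.59^2 / 4
= 2.5281 / 4
I_max = 0.632

0.632


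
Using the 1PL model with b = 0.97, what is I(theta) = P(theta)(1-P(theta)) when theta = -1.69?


P = 1/(1+exp(-(-1.69-0.97))) = 0.0654
I = P*(1-P) = 0.0654 * 0.9346
I = 0.0611

0.0611


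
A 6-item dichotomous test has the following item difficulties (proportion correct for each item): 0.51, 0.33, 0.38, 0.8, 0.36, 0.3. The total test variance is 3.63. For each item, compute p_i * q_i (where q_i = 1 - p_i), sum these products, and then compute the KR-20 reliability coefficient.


For each item, compute p_i * q_i:
  Item 1: 0.51 * 0.49 = 0.2499
  Item 2: 0.33 * 0.67 = 0.2211
  Item 3: 0.38 * 0.62 = 0.2356
  Item 4: 0.8 * 0.2 = 0.16
  Item 5: 0.36 * 0.64 = 0.2304
  Item 6: 0.3 * 0.7 = 0.21
Sum(p_i * q_i) = 0.2499 + 0.2211 + 0.2356 + 0.16 + 0.2304 + 0.21 = 1.307
KR-20 = (k/(k-1)) * (1 - Sum(p_i*q_i) / Var_total)
= (6/5) * (1 - 1.307/3.63)
= 1.2 * 0.6399
KR-20 = 0.7679

0.7679


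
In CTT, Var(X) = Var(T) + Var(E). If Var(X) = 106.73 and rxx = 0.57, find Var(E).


var_true = rxx * var_obs = 0.57 * 106.73 = 60.8361
var_error = var_obs - var_true
var_error = 106.73 - 60.8361
var_error = 45.8939

45.8939


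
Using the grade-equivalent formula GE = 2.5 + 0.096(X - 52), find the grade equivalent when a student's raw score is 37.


raw - median = 37 - 52 = -15
slope * diff = 0.096 * -15 = -1.44
GE = 2.5 + -1.44
GE = 1.06

1.06


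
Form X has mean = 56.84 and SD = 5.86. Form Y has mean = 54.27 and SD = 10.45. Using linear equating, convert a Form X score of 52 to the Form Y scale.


slope = SD_Y / SD_X = 10.45 / 5.86 ~ 1.7833
intercept = mean_Y - slope * mean_X = 54.27 - (10.45 / 5.86) * 56.84 ~ -47.0914
Y = slope * X + intercept. To avoid rounding drift from the rounded slope/intercept, evaluate the equivalent form Y = mean_Y + SD_Y * (X - mean_X) / SD_X at full precision:
Y = 54.27 + 10.45 * (52 - 56.84) / 5.86
Y = 54.27 - 10.45 * 4.84 / 5.86
Y = 54.27 - 50.578 / 5.86
Y = 54.27 - 8.6311
Y = 45.6389

45.6389


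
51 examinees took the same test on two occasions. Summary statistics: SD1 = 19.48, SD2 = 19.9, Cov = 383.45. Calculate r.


r = cov(X,Y) / (SD_X * SD_Y)
r = 383.45 / (19.48 * 19.9)
r = 383.45 / 387.652
r = 0.9892

0.9892


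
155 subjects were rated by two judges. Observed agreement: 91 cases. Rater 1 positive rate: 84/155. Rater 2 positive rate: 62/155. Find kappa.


P_o = 91/155 = 0.587097
P_e = (84*62 + 71*93) / 24025 = 0.491613
kappa = (P_o - P_e) / (1 - P_e)
kappa = (0.587097 - 0.491613) / (1 - 0.491613)
kappa = 0.1878

0.1878


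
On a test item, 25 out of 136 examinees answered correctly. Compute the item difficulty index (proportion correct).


Item difficulty p = number correct / total examinees
p = 25 / 136
p = 0.1838

0.1838


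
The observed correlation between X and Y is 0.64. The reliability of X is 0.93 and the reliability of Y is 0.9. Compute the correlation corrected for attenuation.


r_corrected = rxy / sqrt(rxx * ryy)
= 0.64 / sqrt(0.93 * 0.9)
= 0.64 / sqrt(0.837)
= 0.64 / 0.914877
r_corrected = 0.6995

0.6995


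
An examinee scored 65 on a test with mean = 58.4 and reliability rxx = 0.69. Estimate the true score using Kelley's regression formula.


T_est = rxx * X + (1 - rxx) * mean
T_est = 0.69 * 65 + 0.31 * 58.4
T_est = 44.85 + 18.104
T_est = 62.954

62.954


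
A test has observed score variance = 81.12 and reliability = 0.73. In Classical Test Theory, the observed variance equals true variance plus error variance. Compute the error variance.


var_true = rxx * var_obs = 0.73 * 81.12 = 59.2176
var_error = var_obs - var_true
var_error = 81.12 - 59.2176
var_error = 21.9024

21.9024


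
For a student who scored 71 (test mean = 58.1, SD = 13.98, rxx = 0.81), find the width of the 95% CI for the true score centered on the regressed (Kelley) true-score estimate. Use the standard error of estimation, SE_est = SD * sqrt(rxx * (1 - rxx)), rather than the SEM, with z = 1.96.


True score estimate = 0.81*71 + 0.19*58.1 = 68.549
SE_est = SD * sqrt(rxx * (1 - rxx)) = 13.98 * sqrt(0.81 * 0.19) = 13.98 * sqrt(0.1539) = 5.484367
CI = T_est +/- z * SE_est, so width = 2 * z * SE_est = 2 * 1.96 * 5.484367
Width = 21.4987

21.4987


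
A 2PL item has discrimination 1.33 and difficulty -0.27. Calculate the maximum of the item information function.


For 2PL, max info at theta = b = -0.27
I_max = a^2 / 4 = 1.33^2 / 4
= 1.7689 / 4
I_max = 0.4422

0.4422


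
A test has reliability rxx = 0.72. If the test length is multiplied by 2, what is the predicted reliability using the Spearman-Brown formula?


r_new = (n * rxx) / (1 + (n-1) * rxx)
r_new = (2 * 0.72) / (1 + 1 * 0.72)
r_new = 1.44 / 1.72
r_new = 0.8372

0.8372


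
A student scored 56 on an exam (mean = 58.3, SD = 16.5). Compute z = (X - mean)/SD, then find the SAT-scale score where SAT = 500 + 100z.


z = (X - mean) / SD = (56 - 58.3) / 16.5
z = -2.3 / 16.5
z = -0.1394
SAT-scale = SAT = 500 + 100z
Carry z at full precision (z = -2.3 / 16.5) into the conversion:
SAT-scale = 500 + 100 * (-2.3 / 16.5) = 500 + -230 / 16.5
SAT-scale = 500 + -13.9394
SAT-scale = 486.0606

486.0606


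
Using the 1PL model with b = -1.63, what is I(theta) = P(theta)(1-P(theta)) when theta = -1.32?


P = 1/(1+exp(-(-1.32--1.63))) = 0.5769
I = P*(1-P) = 0.5769 * 0.4231
I = 0.2441

0.2441


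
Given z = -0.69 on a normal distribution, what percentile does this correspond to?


CDF(z) = 0.5 * (1 + erf(z/sqrt(2)))
erf(-0.4879) = -0.5098
CDF = 0.2451
Percentile rank = 0.2451 * 100 = 24.51

24.51


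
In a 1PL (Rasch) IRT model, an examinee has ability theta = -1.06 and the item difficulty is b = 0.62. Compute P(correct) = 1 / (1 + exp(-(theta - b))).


theta - b = -1.06 - 0.62 = -1.68
exp(-(theta - b)) = exp(1.68) = 5.3656
P = 1 / (1 + 5.3656)
P = 0.1571

0.1571


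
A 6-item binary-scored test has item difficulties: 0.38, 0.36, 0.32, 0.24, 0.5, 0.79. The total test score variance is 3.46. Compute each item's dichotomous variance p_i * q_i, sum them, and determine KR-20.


For each item, compute p_i * q_i:
  Item 1: 0.38 * 0.62 = 0.2356
  Item 2: 0.36 * 0.64 = 0.2304
  Item 3: 0.32 * 0.68 = 0.2176
  Item 4: 0.24 * 0.76 = 0.1824
  Item 5: 0.5 * 0.5 = 0.25
  Item 6: 0.79 * 0.21 = 0.1659
Sum(p_i * q_i) = 0.2356 + 0.2304 + 0.2176 + 0.1824 + 0.25 + 0.1659 = 1.2819
KR-20 = (k/(k-1)) * (1 - Sum(p_i*q_i) / Var_total)
= (6/5) * (1 - 1.2819/3.46)
= 1.2 * 0.6295
KR-20 = 0.7554

0.7554


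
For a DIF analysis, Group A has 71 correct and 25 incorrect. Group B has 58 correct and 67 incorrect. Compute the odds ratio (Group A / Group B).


Odds_A = 71/25 = 2.84
Odds_B = 58/67 = 0.8657
OR = Odds_A / Odds_B = 2.84 / 0.8657
Exactly, OR = (71 * 67) / (25 * 58) = 4757 / 1450
OR = 3.2807

3.2807


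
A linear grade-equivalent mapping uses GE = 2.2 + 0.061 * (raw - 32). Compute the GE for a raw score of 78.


raw - median = 78 - 32 = 46
slope * diff = 0.061 * 46 = 2.806
GE = 2.2 + 2.806
GE = 5.006

5.006


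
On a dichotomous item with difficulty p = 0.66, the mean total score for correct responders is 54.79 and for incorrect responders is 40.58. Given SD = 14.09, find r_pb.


q = 1 - p = 0.34
rpb = ((M1 - M0) / SD) * sqrt(p * q)
rpb = ((54.79 - 40.58) / 14.09) * sqrt(0.66 * 0.34)
rpb = 0.4777

0.4777


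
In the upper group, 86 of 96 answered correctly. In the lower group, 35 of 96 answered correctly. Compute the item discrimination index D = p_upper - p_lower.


p_upper = 86/96 = 0.8958
p_lower = 35/96 = 0.3646
D = 0.8958 - 0.3646 = 0.5312

0.5312


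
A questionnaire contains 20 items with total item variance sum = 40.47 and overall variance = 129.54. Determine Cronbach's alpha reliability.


alpha = (k/(k-1)) * (1 - sum(si^2)/s_total^2)
= (20/19) * (1 - 40.47/129.54)
alpha = 0.7238

0.7238


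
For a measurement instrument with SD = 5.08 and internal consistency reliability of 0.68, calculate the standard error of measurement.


SEM = SD * sqrt(1 - rxx)
SEM = 5.08 * sqrt(1 - 0.68)
SEM = 5.08 * sqrt(0.32) = 5.08 * 0.565685
SEM = 2.8737

2.8737


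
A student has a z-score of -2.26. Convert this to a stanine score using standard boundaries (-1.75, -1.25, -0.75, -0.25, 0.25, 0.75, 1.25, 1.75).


Stanine boundaries: [-1.75, -1.25, -0.75, -0.25, 0.25, 0.75, 1.25, 1.75]
z = -2.26
Check each boundary:
  z < -1.75
  z < -1.25
  z < -0.75
  z < -0.25
  z < 0.25
  z < 0.75
  z < 1.25
  z < 1.75
Highest qualifying boundary gives stanine = 1

1


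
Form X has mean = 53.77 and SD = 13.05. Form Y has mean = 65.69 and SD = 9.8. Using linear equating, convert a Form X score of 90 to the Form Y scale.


slope = SD_Y / SD_X = 9.8 / 13.05 ~ 0.751
intercept = mean_Y - slope * mean_X = 65.69 - (9.8 / 13.05) * 53.77 ~ 25.311
Y = slope * X + intercept. To avoid rounding drift from the rounded slope/intercept, evaluate the equivalent form Y = mean_Y + SD_Y * (X - mean_X) / SD_X at full precision:
Y = 65.69 + 9.8 * (90 - 53.77) / 13.05
Y = 65.69 + 9.8 * 36.23 / 13.05
Y = 65.69 + 355.054 / 13.05
Y = 65.69 + 27.2072
Y = 92.8972

92.8972


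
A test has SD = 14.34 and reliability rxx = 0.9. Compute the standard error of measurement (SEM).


SEM = SD * sqrt(1 - rxx)
SEM = 14.34 * sqrt(1 - 0.9)
SEM = 14.34 * sqrt(0.1) = 14.34 * 0.316228
SEM = 4.5347

4.5347


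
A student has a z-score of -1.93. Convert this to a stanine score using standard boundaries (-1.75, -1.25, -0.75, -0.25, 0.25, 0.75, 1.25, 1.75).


Stanine boundaries: [-1.75, -1.25, -0.75, -0.25, 0.25, 0.75, 1.25, 1.75]
z = -1.93
Check each boundary:
  z < -1.75
  z < -1.25
  z < -0.75
  z < -0.25
  z < 0.25
  z < 0.75
  z < 1.25
  z < 1.75
Highest qualifying boundary gives stanine = 1

1


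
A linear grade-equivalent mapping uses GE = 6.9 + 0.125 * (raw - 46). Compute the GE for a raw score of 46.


raw - median = 46 - 46 = 0
slope * diff = 0.125 * 0 = 0.0
GE = 6.9 + 0.0
GE = 6.9

6.9


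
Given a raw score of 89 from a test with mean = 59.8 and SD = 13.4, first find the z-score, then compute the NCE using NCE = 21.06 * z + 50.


z = (X - mean) / SD = (89 - 59.8) / 13.4
z = 29.2 / 13.4
z = 2.1791
NCE = NCE = 21.06z + 50
Carry z at full precision (z = 29.2 / 13.4) into the conversion:
NCE = 21.06 * (29.2 / 13.4) + 50 = 614.952 / 13.4 + 50
NCE = 45.8919 + 50
NCE = 95.8919

95.8919


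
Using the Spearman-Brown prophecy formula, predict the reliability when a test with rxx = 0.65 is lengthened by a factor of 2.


r_new = (n * rxx) / (1 + (n-1) * rxx)
r_new = (2 * 0.65) / (1 + 1 * 0.65)
r_new = 1.3 / 1.65
r_new = 0.7879

0.7879


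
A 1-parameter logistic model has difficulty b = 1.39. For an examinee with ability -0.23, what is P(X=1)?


theta - b = -0.23 - 1.39 = -1.62
exp(-(theta - b)) = exp(1.62) = 5.0531
P = 1 / (1 + 5.0531)
P = 0.1652

0.1652


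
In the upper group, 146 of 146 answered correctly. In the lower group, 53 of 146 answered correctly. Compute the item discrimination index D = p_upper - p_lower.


p_upper = 146/146 = 1.0
p_lower = 53/146 = 0.363
D = 1.0 - 0.363 = 0.637

0.637


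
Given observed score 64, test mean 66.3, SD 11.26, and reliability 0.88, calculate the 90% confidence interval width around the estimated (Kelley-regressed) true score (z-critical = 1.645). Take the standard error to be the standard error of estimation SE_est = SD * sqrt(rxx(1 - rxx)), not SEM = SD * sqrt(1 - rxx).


True score estimate = 0.88*64 + 0.12*66.3 = 64.276
SE_est = SD * sqrt(rxx * (1 - rxx)) = 11.26 * sqrt(0.88 * 0.12) = 11.26 * sqrt(0.1056) = 3.659067
CI = T_est +/- z * SE_est, so width = 2 * z * SE_est = 2 * 1.645 * 3.659067
Width = 12.0383

12.0383


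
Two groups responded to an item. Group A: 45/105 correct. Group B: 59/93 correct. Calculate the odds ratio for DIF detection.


Odds_A = 45/60 = 0.75
Odds_B = 59/34 = 1.7353
OR = Odds_A / Odds_B = 0.75 / 1.7353
Exactly, OR = (45 * 34) / (60 * 59) = 1530 / 3540
OR = 0.4322

0.4322


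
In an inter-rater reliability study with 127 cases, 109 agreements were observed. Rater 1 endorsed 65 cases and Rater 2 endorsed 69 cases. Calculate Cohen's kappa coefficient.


P_o = 109/127 = 0.858268
P_e = (65*69 + 62*58) / 16129 = 0.501023
kappa = (P_o - P_e) / (1 - P_e)
kappa = (0.858268 - 0.501023) / (1 - 0.501023)
kappa = 0.716

0.716
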